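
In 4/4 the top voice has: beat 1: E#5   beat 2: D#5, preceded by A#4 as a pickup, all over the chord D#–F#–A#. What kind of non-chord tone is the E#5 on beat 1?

The harmony at that moment is D# minor triad (D#, F#, A#); E#5 is not a chord tone.
It is approached by leap up from A#4 and left by step down to D#5.
Leap in, step out, metrically accented — an appoggiatura.

Appoggiatura.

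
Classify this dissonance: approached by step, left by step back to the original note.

Neighbor tone.

Approach: by step. Departure: by step in the opposite direction, back to the starting pitch.
Stepwise on both sides but reversing to return to the same chord tone — a neighbor tone. (Had it continued onward in the same direction it would be a passing tone instead.)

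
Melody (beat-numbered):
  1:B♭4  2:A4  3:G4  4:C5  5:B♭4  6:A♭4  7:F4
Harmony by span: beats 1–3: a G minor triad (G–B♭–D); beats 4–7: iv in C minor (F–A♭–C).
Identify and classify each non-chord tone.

A4 (beat 2) — passing tone; B♭4 (beat 5) — passing tone.

The harmony at that moment is G minor triad (G, B♭, D); A4 is not a chord tone.
It is approached by step down from B♭4 and left by step down to G4.
Step in, step out in the same direction — a passing tone.
The harmony at that moment is F minor triad (F, A♭, C); B♭4 is not a chord tone.
It is approached by step down from C5 and left by step down to A♭4.
Step in, step out in the same direction — a passing tone.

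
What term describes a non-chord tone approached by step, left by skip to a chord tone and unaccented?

Escape tone.

Approach: by step. Departure: by leap. Metric position: weak.
Step in, leap out, from a weak position — an escape tone (échappée). (It is the mirror image of the appoggiatura, which leaps in and steps out on a strong beat.)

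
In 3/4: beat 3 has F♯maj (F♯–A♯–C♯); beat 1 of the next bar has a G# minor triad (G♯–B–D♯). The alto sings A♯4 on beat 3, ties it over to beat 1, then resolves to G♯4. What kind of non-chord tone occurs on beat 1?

Suspension.

The harmony at that moment is G♯ minor triad (G♯, B, D♯); A♯4 is not a chord tone.
It is held over (the same pitch as the preceding A♯4) and left by step down to G♯4.
Held over from the previous chord and resolving down by step — a suspension.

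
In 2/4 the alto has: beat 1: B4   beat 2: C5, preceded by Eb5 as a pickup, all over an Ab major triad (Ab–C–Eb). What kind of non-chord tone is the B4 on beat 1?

Appoggiatura.

The harmony at that moment is Ab major triad (Ab, C, Eb); B4 is not a chord tone.
It is approached by leap down from Eb5 and left by step up to C5.
Leap in, step out, metrically accented — an appoggiatura.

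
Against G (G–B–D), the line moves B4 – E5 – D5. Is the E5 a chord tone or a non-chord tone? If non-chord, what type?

The harmony at that moment is G major triad (G, B, D); E5 is not a chord tone.
It is approached by leap up from B4 and left by step down to D5.
Leap in, step out — an appoggiatura.

Non-chord tone — an appoggiatura.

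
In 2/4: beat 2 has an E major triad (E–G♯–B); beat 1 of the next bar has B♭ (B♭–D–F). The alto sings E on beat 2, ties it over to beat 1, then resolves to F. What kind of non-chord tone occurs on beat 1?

The harmony at that moment is B♭ major triad (B♭, D, F); E is not a chord tone.
It is held over (the same pitch as the preceding E) and left by step up to F.
Held over from the previous chord and resolving up by step — a retardation.

Retardation.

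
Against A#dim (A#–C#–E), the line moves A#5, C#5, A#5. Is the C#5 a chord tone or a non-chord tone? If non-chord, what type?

A# diminished triad contains A#, C#, E; C# is the third, so it is a chord tone.

Chord tone (the third of A# diminished triad).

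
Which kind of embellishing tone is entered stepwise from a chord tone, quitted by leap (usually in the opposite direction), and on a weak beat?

Approach: by step. Departure: by leap. Metric position: weak.
Step in, leap out, from a weak position — an escape tone (échappée). (It is the mirror image of the appoggiatura, which leaps in and steps out on a strong beat.)

Escape tone.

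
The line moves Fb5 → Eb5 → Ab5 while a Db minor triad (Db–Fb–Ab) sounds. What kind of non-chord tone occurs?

The harmony at that moment is Db minor triad (Db, Fb, Ab); Eb5 is not a chord tone.
It is approached by step down from Fb5 and left by leap up to Ab5.
Step in, leap out — an escape tone.

Eb5 is an escape tone.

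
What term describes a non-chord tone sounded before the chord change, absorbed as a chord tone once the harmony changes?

Approach: ahead of the chord change (typically by step), so it is dissonant against the current harmony. Departure: none — the same pitch is restated or held and is a chord tone of the new harmony.
Dissonant first, consonant once the harmony catches up: the note simply arrives early — an anticipation. (The reverse timing, consonant first and dissonant after the change, would be a suspension or retardation.)

Anticipation.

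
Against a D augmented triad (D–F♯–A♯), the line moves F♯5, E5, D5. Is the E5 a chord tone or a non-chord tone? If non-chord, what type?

Non-chord tone — a passing tone.

The harmony at that moment is D augmented triad (D, F♯, A♯); E5 is not a chord tone.
It is approached by step down from F♯5 and left by step down to D5.
Step in, step out in the same direction — a passing tone.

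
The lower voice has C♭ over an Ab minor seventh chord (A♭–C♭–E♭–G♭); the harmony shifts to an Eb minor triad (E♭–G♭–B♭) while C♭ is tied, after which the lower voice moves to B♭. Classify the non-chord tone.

C♭ is a suspension.

The harmony at that moment is E♭ minor triad (E♭, G♭, B♭); C♭ is not a chord tone.
It is held over (the same pitch as the preceding C♭) and left by step down to B♭.
Held over from the previous chord and resolving down by step — a suspension.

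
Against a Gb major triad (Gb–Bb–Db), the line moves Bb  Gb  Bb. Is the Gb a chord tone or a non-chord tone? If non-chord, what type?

Gb major triad contains Gb, Bb, Db; Gb is the root, so it is a chord tone.

Chord tone (the root of Gb major triad).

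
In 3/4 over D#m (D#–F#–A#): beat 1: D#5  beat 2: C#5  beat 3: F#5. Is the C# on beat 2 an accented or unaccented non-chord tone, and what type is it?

Unaccented escape tone.

The harmony at that moment is D# minor triad (D#, F#, A#); C#5 is not a chord tone.
It is approached by step down from D#5 and left by leap up to F#5.
Step in, leap out — an escape tone.
It falls on a weak beat, so it is unaccented.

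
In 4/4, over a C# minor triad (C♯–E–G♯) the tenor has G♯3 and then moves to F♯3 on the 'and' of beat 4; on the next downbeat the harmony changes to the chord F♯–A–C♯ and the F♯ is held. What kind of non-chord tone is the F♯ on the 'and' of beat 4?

Anticipation.

The harmony at that moment is C♯ minor triad (C♯, E, G♯); F♯3 is not a chord tone.
It is approached by step down from G♯3 and then sustained as the same pitch into the next harmony.
Arriving early and becoming a chord tone when the harmony changes — an anticipation.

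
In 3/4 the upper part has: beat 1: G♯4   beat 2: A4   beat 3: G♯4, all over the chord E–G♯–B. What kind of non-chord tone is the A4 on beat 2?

The harmony at that moment is E major triad (E, G♯, B); A4 is not a chord tone.
It is approached by step up from G♯4 and left by step down to G♯4.
Step away and step back to the same note — a neighbor tone (upper neighbor).

Upper neighbor tone.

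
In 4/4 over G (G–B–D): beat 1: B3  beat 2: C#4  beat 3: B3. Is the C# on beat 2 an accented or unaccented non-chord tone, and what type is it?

Unaccented neighbor tone.

The harmony at that moment is G major triad (G, B, D); C#4 is not a chord tone.
It is approached by step up from B3 and left by step down to B3.
Step away and step back to the same note — a neighbor tone (upper neighbor).
It falls on a weak beat, so it is unaccented.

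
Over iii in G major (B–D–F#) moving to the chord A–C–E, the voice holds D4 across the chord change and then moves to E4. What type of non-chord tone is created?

The harmony at that moment is A minor triad (A, C, E); D4 is not a chord tone.
It is held over (the same pitch as the preceding D4) and left by step up to E4.
Held over from the previous chord and resolving up by step — a retardation.

D4 is a retardation.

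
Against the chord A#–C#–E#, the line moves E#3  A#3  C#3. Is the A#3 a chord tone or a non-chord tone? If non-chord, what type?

A# minor triad contains A#, C#, E#; A# is the root, so it is a chord tone.

Chord tone (the root of A# minor triad).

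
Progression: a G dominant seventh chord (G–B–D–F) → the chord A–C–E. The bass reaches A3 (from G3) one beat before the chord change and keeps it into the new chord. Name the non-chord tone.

The harmony at that moment is G dominant seventh chord (G, B, D, F); A3 is not a chord tone.
It is approached by step up from G3 and then sustained as the same pitch into the next harmony.
Arriving early and becoming a chord tone when the harmony changes — an anticipation.

A3 is an anticipation.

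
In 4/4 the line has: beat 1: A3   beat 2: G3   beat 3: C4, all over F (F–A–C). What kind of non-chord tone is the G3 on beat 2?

The harmony at that moment is F major triad (F, A, C); G3 is not a chord tone.
It is approached by step down from A3 and left by leap up to C4.
Step in, leap out, on a weak beat — an escape tone.

Escape tone.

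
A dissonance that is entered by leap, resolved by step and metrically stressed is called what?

Appoggiatura.

Approach: by leap. Departure: by step. Metric position: strong.
Leap in, step out, in a metrically strong position — an appoggiatura. (It is the mirror image of the escape tone, which steps in and leaps out from a weak position.)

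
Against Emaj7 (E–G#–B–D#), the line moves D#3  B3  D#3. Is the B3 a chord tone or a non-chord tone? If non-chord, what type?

Chord tone (the fifth of E major seventh chord).

E major seventh chord contains E, G#, B, D#; B is the fifth, so it is a chord tone.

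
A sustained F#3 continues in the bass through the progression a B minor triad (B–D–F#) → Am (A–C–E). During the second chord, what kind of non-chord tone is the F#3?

Pedal tone (pedal point).

The harmony at that moment is A minor triad (A, C, E); F#3 is not a chord tone.
It is held over (the same pitch as the preceding F#3) and then sustained as the same pitch into the next harmony.
Sustained through a change of harmony — a pedal tone.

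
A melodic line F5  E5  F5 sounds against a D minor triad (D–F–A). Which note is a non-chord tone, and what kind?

E5 is a neighbor tone.

The harmony at that moment is D minor triad (D, F, A); E5 is not a chord tone.
It is approached by step down from F5 and left by step up to F5.
Step away and step back to the same note — a neighbor tone (lower neighbor).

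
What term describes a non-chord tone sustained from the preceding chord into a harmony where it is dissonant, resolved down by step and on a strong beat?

Suspension.

Approach: by preparation — the pitch is first a chord tone, then held (tied or repeated) while the harmony changes under it. Departure: down by step. Metric position: strong.
A prepared dissonance that resolves downward by step — a suspension. (The same figure resolving upward would be a retardation.)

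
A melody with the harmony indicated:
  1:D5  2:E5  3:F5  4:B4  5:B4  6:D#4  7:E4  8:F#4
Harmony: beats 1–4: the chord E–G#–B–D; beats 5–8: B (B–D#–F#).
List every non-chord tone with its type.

F5 (beat 3) — escape tone; E4 (beat 7) — passing tone.

The harmony at that moment is E dominant seventh chord (E, G#, B, D); F5 is not a chord tone.
It is approached by step up from E5 and left by leap down to B4.
Step in, leap out — an escape tone.
The harmony at that moment is B major triad (B, D#, F#); E4 is not a chord tone.
It is approached by step up from D#4 and left by step up to F#4.
Step in, step out in the same direction — a passing tone.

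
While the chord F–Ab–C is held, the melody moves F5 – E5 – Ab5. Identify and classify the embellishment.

E5 is an escape tone.

The harmony at that moment is F minor triad (F, Ab, C); E5 is not a chord tone.
It is approached by step down from F5 and left by leap up to Ab5.
Step in, leap out — an escape tone.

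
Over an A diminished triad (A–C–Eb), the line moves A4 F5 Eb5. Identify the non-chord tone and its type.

The harmony at that moment is A diminished triad (A, C, Eb); F5 is not a chord tone.
It is approached by leap up from A4 and left by step down to Eb5.
Leap in, step out — an appoggiatura.

F5 is an appoggiatura.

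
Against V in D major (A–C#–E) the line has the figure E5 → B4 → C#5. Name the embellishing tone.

The harmony at that moment is A major triad (A, C#, E); B4 is not a chord tone.
It is approached by leap down from E5 and left by step up to C#5.
Leap in, step out — an appoggiatura.

B4 is an appoggiatura.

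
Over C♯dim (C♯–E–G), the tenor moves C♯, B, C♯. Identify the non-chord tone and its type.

The harmony at that moment is C♯ diminished triad (C♯, E, G); B is not a chord tone.
It is approached by step down from C♯ and left by step up to C♯.
Step away and step back to the same note — a neighbor tone (lower neighbor).

B is a neighbor tone.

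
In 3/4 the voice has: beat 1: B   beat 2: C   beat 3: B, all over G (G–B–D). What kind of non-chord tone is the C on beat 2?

The harmony at that moment is G major triad (G, B, D); C is not a chord tone.
It is approached by step up from B and left by step down to B.
Step away and step back to the same note — a neighbor tone (upper neighbor).

Upper neighbor tone.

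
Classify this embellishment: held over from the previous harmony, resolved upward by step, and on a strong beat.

Approach: by preparation — the pitch is first a chord tone, then held (tied or repeated) while the harmony changes under it. Departure: up by step. Metric position: strong.
A prepared dissonance that resolves upward by step — a retardation. (The same figure resolving downward would be a suspension.)

Retardation.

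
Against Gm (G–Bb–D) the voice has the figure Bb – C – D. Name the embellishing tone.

C is a passing tone.

The harmony at that moment is G minor triad (G, Bb, D); C is not a chord tone.
It is approached by step up from Bb and left by step up to D.
Step in, step out in the same direction — a passing tone.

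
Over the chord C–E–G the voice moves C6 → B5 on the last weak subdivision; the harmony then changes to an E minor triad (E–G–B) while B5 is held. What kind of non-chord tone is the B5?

The harmony at that moment is C major triad (C, E, G); B5 is not a chord tone.
It is approached by step down from C6 and then sustained as the same pitch into the next harmony.
Arriving early and becoming a chord tone when the harmony changes — an anticipation.

B5 is an anticipation.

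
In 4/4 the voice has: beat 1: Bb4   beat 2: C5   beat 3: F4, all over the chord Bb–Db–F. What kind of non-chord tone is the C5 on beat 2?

The harmony at that moment is Bb minor triad (Bb, Db, F); C5 is not a chord tone.
It is approached by step up from Bb4 and left by leap down to F4.
Step in, leap out, on a weak beat — an escape tone.

Escape tone.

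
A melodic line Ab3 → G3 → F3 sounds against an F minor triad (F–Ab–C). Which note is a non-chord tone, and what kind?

G3 is a passing tone.

The harmony at that moment is F minor triad (F, Ab, C); G3 is not a chord tone.
It is approached by step down from Ab3 and left by step down to F3.
Step in, step out in the same direction — a passing tone.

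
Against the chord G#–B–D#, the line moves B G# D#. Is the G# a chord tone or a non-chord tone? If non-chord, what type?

G# minor triad contains G#, B, D#; G# is the root, so it is a chord tone.

Chord tone (the root of G# minor triad).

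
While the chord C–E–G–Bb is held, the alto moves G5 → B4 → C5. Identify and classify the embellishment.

B4 is an appoggiatura.

The harmony at that moment is C dominant seventh chord (C, E, G, Bb); B4 is not a chord tone.
It is approached by leap down from G5 and left by step up to C5.
Leap in, step out — an appoggiatura.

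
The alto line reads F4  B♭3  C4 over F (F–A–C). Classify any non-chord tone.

B♭3 is an appoggiatura.

The harmony at that moment is F major triad (F, A, C); B♭3 is not a chord tone.
It is approached by leap down from F4 and left by step up to C4.
Leap in, step out — an appoggiatura.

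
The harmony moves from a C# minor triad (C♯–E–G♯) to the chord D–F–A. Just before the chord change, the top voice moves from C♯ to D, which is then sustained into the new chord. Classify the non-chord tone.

The harmony at that moment is C♯ minor triad (C♯, E, G♯); D is not a chord tone.
It is approached by step up from C♯ and then sustained as the same pitch into the next harmony.
Arriving early and becoming a chord tone when the harmony changes — an anticipation.

D is an anticipation.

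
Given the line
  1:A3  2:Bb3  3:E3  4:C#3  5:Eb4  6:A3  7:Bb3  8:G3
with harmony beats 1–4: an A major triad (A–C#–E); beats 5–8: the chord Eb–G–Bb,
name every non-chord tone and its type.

Bb3 (beat 2) — escape tone; A3 (beat 6) — appoggiatura.

The harmony at that moment is A major triad (A, C#, E); Bb3 is not a chord tone.
It is approached by step up from A3 and left by leap down to E3.
Step in, leap out — an escape tone.
The harmony at that moment is Eb major triad (Eb, G, Bb); A3 is not a chord tone.
It is approached by leap down from Eb4 and left by step up to Bb3.
Leap in, step out — an appoggiatura.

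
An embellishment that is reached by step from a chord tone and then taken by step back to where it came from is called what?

Neighbor tone.

Approach: by step. Departure: by step in the opposite direction, back to the starting pitch.
Stepwise on both sides but reversing to return to the same chord tone — a neighbor tone. (Had it continued onward in the same direction it would be a passing tone instead.)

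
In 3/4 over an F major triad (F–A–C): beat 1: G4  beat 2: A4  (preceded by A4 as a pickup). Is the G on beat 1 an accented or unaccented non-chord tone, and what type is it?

The harmony at that moment is F major triad (F, A, C); G4 is not a chord tone.
It is approached by step down from A4 and left by step up to A4.
Step away and step back to the same note — a neighbor tone (lower neighbor).
It falls on the downbeat, so it is accented.

Accented neighbor tone.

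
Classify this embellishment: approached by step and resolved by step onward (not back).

Passing tone.

Approach: by step. Departure: by step, continuing in the same direction.
Stepwise on both sides with no change of direction means the note fills in the space between two different chord tones — a passing tone. (Had it turned back to its starting note it would be a neighbor tone instead.)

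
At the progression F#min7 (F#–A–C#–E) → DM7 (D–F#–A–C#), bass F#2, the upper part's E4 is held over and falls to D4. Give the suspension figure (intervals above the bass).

7–6 suspension.

At the second chord the bass is F#2. The suspended E4 lies a seventh above the bass; after resolving down by step to D4, the interval above the bass becomes a sixth.
Suspension figures are named by those two intervals: 7–6.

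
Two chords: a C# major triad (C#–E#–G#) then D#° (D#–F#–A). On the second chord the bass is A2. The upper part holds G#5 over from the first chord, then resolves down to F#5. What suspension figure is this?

At the second chord the bass is A2. The suspended G#5 lies a seventh above the bass; after resolving down by step to F#5, the interval above the bass becomes a sixth.
Suspension figures are named by those two intervals: 7–6.

7–6 suspension.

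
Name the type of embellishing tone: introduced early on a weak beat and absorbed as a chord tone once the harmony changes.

Anticipation.

Approach: ahead of the chord change (typically by step), so it is dissonant against the current harmony. Departure: none — the same pitch is restated or held and is a chord tone of the new harmony.
Dissonant first, consonant once the harmony catches up: the note simply arrives early — an anticipation. (The reverse timing, consonant first and dissonant after the change, would be a suspension or retardation.)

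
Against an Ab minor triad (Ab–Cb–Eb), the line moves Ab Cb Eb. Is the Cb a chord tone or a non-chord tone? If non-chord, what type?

Ab minor triad contains Ab, Cb, Eb; Cb is the third, so it is a chord tone.

Chord tone (the third of Ab minor triad).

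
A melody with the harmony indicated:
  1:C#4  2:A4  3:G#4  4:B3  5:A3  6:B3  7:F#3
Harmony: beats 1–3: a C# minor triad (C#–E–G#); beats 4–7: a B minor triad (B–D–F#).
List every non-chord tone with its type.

The harmony at that moment is C# minor triad (C#, E, G#); A4 is not a chord tone.
It is approached by leap up from C#4 and left by step down to G#4.
Leap in, step out — an appoggiatura.
The harmony at that moment is B minor triad (B, D, F#); A3 is not a chord tone.
It is approached by step down from B3 and left by step up to B3.
Step away and step back to the same note — a neighbor tone (lower neighbor).

A4 (beat 2) — appoggiatura; A3 (beat 5) — neighbor tone.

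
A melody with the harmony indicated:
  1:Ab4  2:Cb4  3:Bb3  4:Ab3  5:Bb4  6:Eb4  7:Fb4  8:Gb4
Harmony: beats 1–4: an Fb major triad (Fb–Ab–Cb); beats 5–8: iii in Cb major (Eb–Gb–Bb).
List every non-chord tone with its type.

The harmony at that moment is Fb major triad (Fb, Ab, Cb); Bb3 is not a chord tone.
It is approached by step down from Cb4 and left by step down to Ab3.
Step in, step out in the same direction — a passing tone.
The harmony at that moment is Eb minor triad (Eb, Gb, Bb); Fb4 is not a chord tone.
It is approached by step up from Eb4 and left by step up to Gb4.
Step in, step out in the same direction — a passing tone.

Bb3 (beat 3) — passing tone; Fb4 (beat 7) — passing tone.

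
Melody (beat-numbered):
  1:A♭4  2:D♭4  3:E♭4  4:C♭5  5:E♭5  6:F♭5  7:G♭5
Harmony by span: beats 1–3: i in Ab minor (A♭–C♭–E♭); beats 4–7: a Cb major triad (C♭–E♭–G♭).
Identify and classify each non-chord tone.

The harmony at that moment is A♭ minor triad (A♭, C♭, E♭); D♭4 is not a chord tone.
It is approached by leap down from A♭4 and left by step up to E♭4.
Leap in, step out — an appoggiatura.
The harmony at that moment is C♭ major triad (C♭, E♭, G♭); F♭5 is not a chord tone.
It is approached by step up from E♭5 and left by step up to G♭5.
Step in, step out in the same direction — a passing tone.

D♭4 (beat 2) — appoggiatura; F♭5 (beat 6) — passing tone.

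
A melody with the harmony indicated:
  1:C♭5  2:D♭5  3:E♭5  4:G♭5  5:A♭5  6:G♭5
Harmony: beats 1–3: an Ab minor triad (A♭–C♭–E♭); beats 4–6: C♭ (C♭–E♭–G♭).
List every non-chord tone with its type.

The harmony at that moment is A♭ minor triad (A♭, C♭, E♭); D♭5 is not a chord tone.
It is approached by step up from C♭5 and left by step up to E♭5.
Step in, step out in the same direction — a passing tone.
The harmony at that moment is C♭ major triad (C♭, E♭, G♭); A♭5 is not a chord tone.
It is approached by step up from G♭5 and left by step down to G♭5.
Step away and step back to the same note — a neighbor tone (upper neighbor).

D♭5 (beat 2) — passing tone; A♭5 (beat 5) — neighbor tone.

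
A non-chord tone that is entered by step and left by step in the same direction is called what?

Passing tone.

Approach: by step. Departure: by step, continuing in the same direction.
Stepwise on both sides with no change of direction means the note fills in the space between two different chord tones — a passing tone. (Had it turned back to its starting note it would be a neighbor tone instead.)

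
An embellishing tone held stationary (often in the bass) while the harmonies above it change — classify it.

Pedal tone.

Approach: none. Departure: none — a single pitch is sustained while the chords change around it, passing through harmonies that do not contain it.
No melodic motion at all; the dissonance is created entirely by the moving harmonies against the stationary note — a pedal tone (pedal point).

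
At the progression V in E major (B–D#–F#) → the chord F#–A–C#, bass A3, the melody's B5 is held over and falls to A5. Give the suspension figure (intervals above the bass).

At the second chord the bass is A3. The suspended B5 lies a ninth above the bass; after resolving down by step to A5, the interval above the bass becomes an octave.
Suspension figures are named by those two intervals: 9–8.

9–8 suspension.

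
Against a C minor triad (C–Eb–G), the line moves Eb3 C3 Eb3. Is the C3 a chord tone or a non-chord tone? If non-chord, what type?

Chord tone (the root of C minor triad).

C minor triad contains C, Eb, G; C is the root, so it is a chord tone.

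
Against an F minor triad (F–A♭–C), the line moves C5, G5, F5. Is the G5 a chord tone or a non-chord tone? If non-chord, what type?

The harmony at that moment is F minor triad (F, A♭, C); G5 is not a chord tone.
It is approached by leap up from C5 and left by step down to F5.
Leap in, step out — an appoggiatura.

Non-chord tone — an appoggiatura.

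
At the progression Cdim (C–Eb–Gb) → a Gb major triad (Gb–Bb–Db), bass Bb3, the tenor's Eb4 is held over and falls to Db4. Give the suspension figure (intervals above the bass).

At the second chord the bass is Bb3. The suspended Eb4 lies a fourth above the bass; after resolving down by step to Db4, the interval above the bass becomes a third.
Suspension figures are named by those two intervals: 4–3.

4–3 suspension.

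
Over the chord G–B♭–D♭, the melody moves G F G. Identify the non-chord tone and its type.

The harmony at that moment is G diminished triad (G, B♭, D♭); F is not a chord tone.
It is approached by step down from G and left by step up to G.
Step away and step back to the same note — a neighbor tone (lower neighbor).

F is a neighbor tone.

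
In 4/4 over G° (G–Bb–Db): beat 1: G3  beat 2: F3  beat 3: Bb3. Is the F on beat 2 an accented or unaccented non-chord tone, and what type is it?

The harmony at that moment is G diminished triad (G, Bb, Db); F3 is not a chord tone.
It is approached by step down from G3 and left by leap up to Bb3.
Step in, leap out — an escape tone.
It falls on a weak beat, so it is unaccented.

Unaccented escape tone.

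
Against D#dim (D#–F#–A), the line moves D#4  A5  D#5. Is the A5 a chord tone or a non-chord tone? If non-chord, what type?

Chord tone (the fifth of D# diminished triad).

D# diminished triad contains D#, F#, A; A is the fifth, so it is a chord tone.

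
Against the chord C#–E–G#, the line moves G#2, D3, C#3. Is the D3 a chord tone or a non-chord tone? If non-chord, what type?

The harmony at that moment is C# minor triad (C#, E, G#); D3 is not a chord tone.
It is approached by leap up from G#2 and left by step down to C#3.
Leap in, step out — an appoggiatura.

Non-chord tone — an appoggiatura.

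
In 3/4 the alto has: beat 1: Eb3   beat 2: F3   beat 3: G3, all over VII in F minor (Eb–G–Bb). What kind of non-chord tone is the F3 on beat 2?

The harmony at that moment is Eb major triad (Eb, G, Bb); F3 is not a chord tone.
It is approached by step up from Eb3 and left by step up to G3.
Step in, step out in the same direction — a passing tone.

Passing tone.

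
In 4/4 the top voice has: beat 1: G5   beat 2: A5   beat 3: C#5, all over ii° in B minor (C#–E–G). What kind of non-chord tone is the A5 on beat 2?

The harmony at that moment is C# diminished triad (C#, E, G); A5 is not a chord tone.
It is approached by step up from G5 and left by leap down to C#5.
Step in, leap out, on a weak beat — an escape tone.

Escape tone.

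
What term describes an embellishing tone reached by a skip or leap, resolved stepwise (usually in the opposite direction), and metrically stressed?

Approach: by leap. Departure: by step. Metric position: strong.
Leap in, step out, in a metrically strong position — an appoggiatura. (It is the mirror image of the escape tone, which steps in and leaps out from a weak position.)

Appoggiatura.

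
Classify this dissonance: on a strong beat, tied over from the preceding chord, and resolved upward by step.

Approach: by preparation — the pitch is first a chord tone, then held (tied or repeated) while the harmony changes under it. Departure: up by step. Metric position: strong.
A prepared dissonance that resolves upward by step — a retardation. (The same figure resolving downward would be a suspension.)

Retardation.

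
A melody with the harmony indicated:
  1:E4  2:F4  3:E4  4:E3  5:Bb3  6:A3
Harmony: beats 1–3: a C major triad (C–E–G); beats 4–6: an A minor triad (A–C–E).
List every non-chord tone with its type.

F4 (beat 2) — neighbor tone; Bb3 (beat 5) — appoggiatura.

The harmony at that moment is C major triad (C, E, G); F4 is not a chord tone.
It is approached by step up from E4 and left by step down to E4.
Step away and step back to the same note — a neighbor tone (upper neighbor).
The harmony at that moment is A minor triad (A, C, E); Bb3 is not a chord tone.
It is approached by leap up from E3 and left by step down to A3.
Leap in, step out — an appoggiatura.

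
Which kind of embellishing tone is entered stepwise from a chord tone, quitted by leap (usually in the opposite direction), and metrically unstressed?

Approach: by step. Departure: by leap. Metric position: weak.
Step in, leap out, from a weak position — an escape tone (échappée). (It is the mirror image of the appoggiatura, which leaps in and steps out on a strong beat.)

Escape tone.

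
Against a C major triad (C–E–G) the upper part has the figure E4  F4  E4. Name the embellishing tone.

F4 is a neighbor tone.

The harmony at that moment is C major triad (C, E, G); F4 is not a chord tone.
It is approached by step up from E4 and left by step down to E4.
Step away and step back to the same note — a neighbor tone (upper neighbor).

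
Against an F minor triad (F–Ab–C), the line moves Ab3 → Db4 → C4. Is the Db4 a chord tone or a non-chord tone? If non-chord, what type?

Non-chord tone — an appoggiatura.

The harmony at that moment is F minor triad (F, Ab, C); Db4 is not a chord tone.
It is approached by leap up from Ab3 and left by step down to C4.
Leap in, step out — an appoggiatura.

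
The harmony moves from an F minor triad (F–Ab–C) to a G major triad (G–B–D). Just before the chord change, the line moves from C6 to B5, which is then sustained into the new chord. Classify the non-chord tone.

B5 is an anticipation.

The harmony at that moment is F minor triad (F, Ab, C); B5 is not a chord tone.
It is approached by step down from C6 and then sustained as the same pitch into the next harmony.
Arriving early and becoming a chord tone when the harmony changes — an anticipation.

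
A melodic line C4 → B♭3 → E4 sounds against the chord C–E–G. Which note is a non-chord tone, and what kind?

B♭3 is an escape tone.

The harmony at that moment is C major triad (C, E, G); B♭3 is not a chord tone.
It is approached by step down from C4 and left by leap up to E4.
Step in, leap out — an escape tone.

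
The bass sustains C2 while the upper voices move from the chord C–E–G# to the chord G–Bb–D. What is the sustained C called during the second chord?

The harmony at that moment is G minor triad (G, Bb, D); C2 is not a chord tone.
It is held over (the same pitch as the preceding C2) and then sustained as the same pitch into the next harmony.
Sustained through a change of harmony — a pedal tone.

Pedal tone (pedal point).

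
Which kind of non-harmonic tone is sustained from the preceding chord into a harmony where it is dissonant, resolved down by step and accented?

Suspension.

Approach: by preparation — the pitch is first a chord tone, then held (tied or repeated) while the harmony changes under it. Departure: down by step. Metric position: strong.
A prepared dissonance that resolves downward by step — a suspension. (The same figure resolving upward would be a retardation.)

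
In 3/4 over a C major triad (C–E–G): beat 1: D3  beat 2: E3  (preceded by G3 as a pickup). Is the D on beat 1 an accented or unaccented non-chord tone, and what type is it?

Accented appoggiatura.

The harmony at that moment is C major triad (C, E, G); D3 is not a chord tone.
It is approached by leap down from G3 and left by step up to E3.
Leap in, step out — an appoggiatura.
It falls on the downbeat, so it is accented.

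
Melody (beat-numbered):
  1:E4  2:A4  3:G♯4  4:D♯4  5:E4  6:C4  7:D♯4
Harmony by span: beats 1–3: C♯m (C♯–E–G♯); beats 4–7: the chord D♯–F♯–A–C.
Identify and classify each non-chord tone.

A4 (beat 2) — appoggiatura; E4 (beat 5) — escape tone.

The harmony at that moment is C♯ minor triad (C♯, E, G♯); A4 is not a chord tone.
It is approached by leap up from E4 and left by step down to G♯4.
Leap in, step out — an appoggiatura.
The harmony at that moment is D♯ diminished seventh chord (D♯, F♯, A, C); E4 is not a chord tone.
It is approached by step up from D♯4 and left by leap down to C4.
Step in, leap out — an escape tone.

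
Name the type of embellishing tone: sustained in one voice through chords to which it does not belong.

Pedal tone.

Approach: none. Departure: none — a single pitch is sustained while the chords change around it, passing through harmonies that do not contain it.
No melodic motion at all; the dissonance is created entirely by the moving harmonies against the stationary note — a pedal tone (pedal point).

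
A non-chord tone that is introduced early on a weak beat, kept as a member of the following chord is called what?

Anticipation.

Approach: ahead of the chord change (typically by step), so it is dissonant against the current harmony. Departure: none — the same pitch is restated or held and is a chord tone of the new harmony.
Dissonant first, consonant once the harmony catches up: the note simply arrives early — an anticipation. (The reverse timing, consonant first and dissonant after the change, would be a suspension or retardation.)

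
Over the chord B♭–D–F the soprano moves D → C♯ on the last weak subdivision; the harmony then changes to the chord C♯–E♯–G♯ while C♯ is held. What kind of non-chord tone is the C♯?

C♯ is an anticipation.

The harmony at that moment is B♭ major triad (B♭, D, F); C♯ is not a chord tone.
It is approached by step down from D and then sustained as the same pitch into the next harmony.
Arriving early and becoming a chord tone when the harmony changes — an anticipation.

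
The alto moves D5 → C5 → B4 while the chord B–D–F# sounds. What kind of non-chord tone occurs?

C5 is a passing tone.

The harmony at that moment is B minor triad (B, D, F#); C5 is not a chord tone.
It is approached by step down from D5 and left by step down to B4.
Step in, step out in the same direction — a passing tone.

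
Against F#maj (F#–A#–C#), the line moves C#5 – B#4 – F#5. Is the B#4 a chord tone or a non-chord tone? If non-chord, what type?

Non-chord tone — an escape tone.

The harmony at that moment is F# major triad (F#, A#, C#); B#4 is not a chord tone.
It is approached by step down from C#5 and left by leap up to F#5.
Step in, leap out — an escape tone.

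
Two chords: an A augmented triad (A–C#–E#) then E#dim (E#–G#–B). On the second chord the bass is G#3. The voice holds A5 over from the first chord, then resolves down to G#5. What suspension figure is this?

9–8 suspension.

At the second chord the bass is G#3. The suspended A5 lies a ninth above the bass; after resolving down by step to G#5, the interval above the bass becomes an octave.
Suspension figures are named by those two intervals: 9–8.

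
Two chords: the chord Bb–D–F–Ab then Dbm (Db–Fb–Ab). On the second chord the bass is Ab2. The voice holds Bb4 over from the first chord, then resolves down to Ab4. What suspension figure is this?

At the second chord the bass is Ab2. The suspended Bb4 lies a ninth above the bass; after resolving down by step to Ab4, the interval above the bass becomes an octave.
Suspension figures are named by those two intervals: 9–8.

9–8 suspension.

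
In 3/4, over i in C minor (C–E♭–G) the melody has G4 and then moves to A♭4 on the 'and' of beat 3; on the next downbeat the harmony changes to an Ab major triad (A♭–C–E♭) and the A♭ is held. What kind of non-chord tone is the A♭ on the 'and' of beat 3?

The harmony at that moment is C minor triad (C, E♭, G); A♭4 is not a chord tone.
It is approached by step up from G4 and then sustained as the same pitch into the next harmony.
Arriving early and becoming a chord tone when the harmony changes — an anticipation.

Anticipation.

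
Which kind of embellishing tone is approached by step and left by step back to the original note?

Neighbor tone.

Approach: by step. Departure: by step in the opposite direction, back to the starting pitch.
Stepwise on both sides but reversing to return to the same chord tone — a neighbor tone. (Had it continued onward in the same direction it would be a passing tone instead.)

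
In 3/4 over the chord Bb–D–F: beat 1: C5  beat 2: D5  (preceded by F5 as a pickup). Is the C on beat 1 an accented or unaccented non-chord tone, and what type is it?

The harmony at that moment is Bb major triad (Bb, D, F); C5 is not a chord tone.
It is approached by leap down from F5 and left by step up to D5.
Leap in, step out — an appoggiatura.
It falls on the downbeat, so it is accented.

Accented appoggiatura.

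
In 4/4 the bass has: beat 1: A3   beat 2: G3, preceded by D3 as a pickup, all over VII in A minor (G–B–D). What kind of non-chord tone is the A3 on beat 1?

The harmony at that moment is G major triad (G, B, D); A3 is not a chord tone.
It is approached by leap up from D3 and left by step down to G3.
Leap in, step out, metrically accented — an appoggiatura.

Appoggiatura.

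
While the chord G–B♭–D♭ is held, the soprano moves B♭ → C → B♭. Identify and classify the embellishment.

C is a neighbor tone.

The harmony at that moment is G diminished triad (G, B♭, D♭); C is not a chord tone.
It is approached by step up from B♭ and left by step down to B♭.
Step away and step back to the same note — a neighbor tone (upper neighbor).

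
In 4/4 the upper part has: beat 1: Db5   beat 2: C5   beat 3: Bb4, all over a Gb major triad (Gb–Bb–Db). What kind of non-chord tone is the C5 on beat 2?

Passing tone.

The harmony at that moment is Gb major triad (Gb, Bb, Db); C5 is not a chord tone.
It is approached by step down from Db5 and left by step down to Bb4.
Step in, step out in the same direction — a passing tone.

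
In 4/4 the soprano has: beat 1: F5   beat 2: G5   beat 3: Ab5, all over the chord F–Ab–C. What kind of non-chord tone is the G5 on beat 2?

Passing tone.

The harmony at that moment is F minor triad (F, Ab, C); G5 is not a chord tone.
It is approached by step up from F5 and left by step up to Ab5.
Step in, step out in the same direction — a passing tone.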